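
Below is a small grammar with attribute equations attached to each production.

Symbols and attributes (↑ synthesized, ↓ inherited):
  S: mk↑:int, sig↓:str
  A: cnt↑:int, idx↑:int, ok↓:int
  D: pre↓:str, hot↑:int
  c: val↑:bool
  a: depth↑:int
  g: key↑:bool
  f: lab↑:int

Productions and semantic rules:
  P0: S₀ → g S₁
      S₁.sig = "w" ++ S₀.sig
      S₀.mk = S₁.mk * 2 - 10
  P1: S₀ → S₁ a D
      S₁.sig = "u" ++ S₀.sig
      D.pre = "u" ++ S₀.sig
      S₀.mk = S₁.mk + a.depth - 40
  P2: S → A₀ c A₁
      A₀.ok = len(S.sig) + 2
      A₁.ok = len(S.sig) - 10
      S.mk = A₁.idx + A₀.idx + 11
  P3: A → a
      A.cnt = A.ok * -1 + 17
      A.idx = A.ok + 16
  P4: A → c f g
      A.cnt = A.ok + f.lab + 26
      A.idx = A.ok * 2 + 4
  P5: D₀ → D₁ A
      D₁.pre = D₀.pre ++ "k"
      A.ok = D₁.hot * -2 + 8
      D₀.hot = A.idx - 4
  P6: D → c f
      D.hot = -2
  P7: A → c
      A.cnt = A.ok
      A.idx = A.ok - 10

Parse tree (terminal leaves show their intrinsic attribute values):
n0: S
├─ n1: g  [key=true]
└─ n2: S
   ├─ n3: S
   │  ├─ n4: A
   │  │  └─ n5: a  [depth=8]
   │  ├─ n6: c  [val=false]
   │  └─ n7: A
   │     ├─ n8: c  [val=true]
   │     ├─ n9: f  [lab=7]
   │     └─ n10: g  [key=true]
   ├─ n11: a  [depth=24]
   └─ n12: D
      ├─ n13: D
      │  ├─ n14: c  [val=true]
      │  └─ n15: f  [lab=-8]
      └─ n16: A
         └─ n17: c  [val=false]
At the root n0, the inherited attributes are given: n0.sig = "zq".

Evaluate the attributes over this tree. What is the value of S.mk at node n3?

25

1. n0.sig = "zq"  [given at root]
2. n1.key = true  [terminal]
3. n2.sig = "wzq"  ["w" ++ S₀.sig]
4. n3.sig = "uwzq"  ["u" ++ S₀.sig]
5. n4.ok = 6  [len(S.sig) + 2]
6. n5.depth = 8  [terminal]
7. n4.cnt = 11  [A.ok * -1 + 17]
8. n4.idx = 22  [A.ok + 16]
9. n6.val = false  [terminal]
10. n7.ok = -6  [len(S.sig) - 10]
11. n8.val = true  [terminal]
12. n9.lab = 7  [terminal]
13. n10.key = true  [terminal]
14. n7.cnt = 27  [A.ok + f.lab + 26]
15. n7.idx = -8  [A.ok * 2 + 4]
16. n3.mk = 25  [A₁.idx + A₀.idx + 11]
17. n11.depth = 24  [terminal]
18. n12.pre = "uwzq"  ["u" ++ S₀.sig]
19. n13.pre = "uwzqk"  [D₀.pre ++ "k"]
20. n14.val = true  [terminal]
21. n15.lab = -8  [terminal]
22. n13.hot = -2  [-2]
23. n16.ok = 12  [D₁.hot * -2 + 8]
24. n17.val = false  [terminal]
25. n16.cnt = 12  [A.ok]
26. n16.idx = 2  [A.ok - 10]
27. n12.hot = -2  [A.idx - 4]
28. n2.mk = 9  [S₁.mk + a.depth - 40]
29. n0.mk = 8  [S₁.mk * 2 - 10]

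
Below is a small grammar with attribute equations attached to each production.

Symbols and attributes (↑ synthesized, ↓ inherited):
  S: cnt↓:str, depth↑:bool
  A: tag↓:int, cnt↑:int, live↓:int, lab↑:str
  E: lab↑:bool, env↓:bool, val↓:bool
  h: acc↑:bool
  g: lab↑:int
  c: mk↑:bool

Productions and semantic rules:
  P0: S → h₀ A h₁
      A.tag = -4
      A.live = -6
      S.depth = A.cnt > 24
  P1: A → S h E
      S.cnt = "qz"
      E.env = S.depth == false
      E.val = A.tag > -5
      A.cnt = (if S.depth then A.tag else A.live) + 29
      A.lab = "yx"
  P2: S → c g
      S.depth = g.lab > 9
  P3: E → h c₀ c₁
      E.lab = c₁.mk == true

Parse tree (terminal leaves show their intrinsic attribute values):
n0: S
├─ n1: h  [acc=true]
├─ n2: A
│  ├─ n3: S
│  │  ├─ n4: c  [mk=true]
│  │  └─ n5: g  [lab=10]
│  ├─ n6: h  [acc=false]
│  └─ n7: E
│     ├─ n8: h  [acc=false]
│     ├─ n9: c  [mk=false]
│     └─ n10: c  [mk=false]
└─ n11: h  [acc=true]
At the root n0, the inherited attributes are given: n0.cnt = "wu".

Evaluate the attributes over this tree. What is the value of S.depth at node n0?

1. n0.cnt = "wu"  [given at root]
2. n1.acc = true  [terminal]
3. n2.tag = -4  [-4]
4. n2.live = -6  [-6]
5. n3.cnt = "qz"  ["qz"]
6. n4.mk = true  [terminal]
7. n5.lab = 10  [terminal]
8. n3.depth = true  [g.lab > 9]
9. n6.acc = false  [terminal]
10. n7.env = false  [S.depth == false]
11. n7.val = true  [A.tag > -5]
12. n8.acc = false  [terminal]
13. n9.mk = false  [terminal]
14. n10.mk = false  [terminal]
15. n7.lab = false  [c₁.mk == true]
16. n2.cnt = 25  [(if S.depth then A.tag else A.live) + 29]
17. n2.lab = "yx"  ["yx"]
18. n11.acc = true  [terminal]
19. n0.depth = true  [A.cnt > 24]

true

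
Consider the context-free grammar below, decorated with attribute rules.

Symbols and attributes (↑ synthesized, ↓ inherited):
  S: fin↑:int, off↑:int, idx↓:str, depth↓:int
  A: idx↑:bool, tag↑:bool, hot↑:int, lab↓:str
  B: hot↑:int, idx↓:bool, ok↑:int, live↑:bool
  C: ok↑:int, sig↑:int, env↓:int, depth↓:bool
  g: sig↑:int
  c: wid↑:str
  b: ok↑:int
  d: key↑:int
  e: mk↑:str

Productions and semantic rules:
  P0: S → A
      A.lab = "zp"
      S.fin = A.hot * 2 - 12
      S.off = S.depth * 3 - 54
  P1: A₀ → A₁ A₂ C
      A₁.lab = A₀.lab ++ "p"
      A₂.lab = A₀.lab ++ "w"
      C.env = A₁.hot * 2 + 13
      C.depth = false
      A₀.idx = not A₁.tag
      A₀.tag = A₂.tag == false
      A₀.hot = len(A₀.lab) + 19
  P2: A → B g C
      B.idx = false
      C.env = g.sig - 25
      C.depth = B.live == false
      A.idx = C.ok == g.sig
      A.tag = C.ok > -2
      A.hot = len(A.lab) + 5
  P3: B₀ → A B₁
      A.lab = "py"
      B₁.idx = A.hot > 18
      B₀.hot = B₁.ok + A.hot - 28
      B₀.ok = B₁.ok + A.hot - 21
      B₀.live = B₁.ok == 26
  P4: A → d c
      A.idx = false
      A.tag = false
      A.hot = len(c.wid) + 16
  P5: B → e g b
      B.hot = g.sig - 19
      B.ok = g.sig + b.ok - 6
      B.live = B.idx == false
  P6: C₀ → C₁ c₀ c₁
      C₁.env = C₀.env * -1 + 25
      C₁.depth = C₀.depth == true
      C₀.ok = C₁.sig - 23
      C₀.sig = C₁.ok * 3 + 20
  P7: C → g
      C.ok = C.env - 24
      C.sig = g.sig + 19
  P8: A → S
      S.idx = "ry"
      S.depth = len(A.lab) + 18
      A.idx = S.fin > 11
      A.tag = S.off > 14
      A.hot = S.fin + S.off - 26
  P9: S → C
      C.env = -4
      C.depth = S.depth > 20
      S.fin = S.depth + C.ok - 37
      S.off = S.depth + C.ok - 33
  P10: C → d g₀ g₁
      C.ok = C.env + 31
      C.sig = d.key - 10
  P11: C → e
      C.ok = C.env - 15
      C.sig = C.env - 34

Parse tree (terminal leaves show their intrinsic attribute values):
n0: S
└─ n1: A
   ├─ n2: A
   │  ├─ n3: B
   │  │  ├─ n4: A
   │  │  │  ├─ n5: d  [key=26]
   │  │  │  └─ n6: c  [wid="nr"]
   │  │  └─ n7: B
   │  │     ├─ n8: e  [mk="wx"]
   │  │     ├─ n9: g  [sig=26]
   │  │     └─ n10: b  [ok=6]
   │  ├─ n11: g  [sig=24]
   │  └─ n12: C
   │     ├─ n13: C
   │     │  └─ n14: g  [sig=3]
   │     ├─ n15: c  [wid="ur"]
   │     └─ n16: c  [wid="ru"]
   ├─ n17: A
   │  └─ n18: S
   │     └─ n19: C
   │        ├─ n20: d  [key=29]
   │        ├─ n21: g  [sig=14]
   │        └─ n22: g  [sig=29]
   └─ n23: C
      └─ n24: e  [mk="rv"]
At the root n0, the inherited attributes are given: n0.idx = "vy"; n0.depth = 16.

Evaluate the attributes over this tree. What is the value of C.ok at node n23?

14

1. n0.idx = "vy"  [given at root]
2. n0.depth = 16  [given at root]
3. n1.lab = "zp"  ["zp"]
4. n2.lab = "zpp"  [A₀.lab ++ "p"]
5. n3.idx = false  [false]
6. n4.lab = "py"  ["py"]
7. n5.key = 26  [terminal]
8. n6.wid = "nr"  [terminal]
9. n4.idx = false  [false]
10. n4.tag = false  [false]
11. n4.hot = 18  [len(c.wid) + 16]
12. n7.idx = false  [A.hot > 18]
13. n8.mk = "wx"  [terminal]
14. n9.sig = 26  [terminal]
15. n10.ok = 6  [terminal]
16. n7.hot = 7  [g.sig - 19]
17. n7.ok = 26  [g.sig + b.ok - 6]
18. n7.live = true  [B.idx == false]
19. n3.hot = 16  [B₁.ok + A.hot - 28]
20. n3.ok = 23  [B₁.ok + A.hot - 21]
21. n3.live = true  [B₁.ok == 26]
22. n11.sig = 24  [terminal]
23. n12.env = -1  [g.sig - 25]
24. n12.depth = false  [B.live == false]
25. n13.env = 26  [C₀.env * -1 + 25]
26. n13.depth = false  [C₀.depth == true]
27. n14.sig = 3  [terminal]
28. n13.ok = 2  [C.env - 24]
29. n13.sig = 22  [g.sig + 19]
30. n15.wid = "ur"  [terminal]
31. n16.wid = "ru"  [terminal]
32. n12.ok = -1  [C₁.sig - 23]
33. n12.sig = 26  [C₁.ok * 3 + 20]
34. n2.idx = false  [C.ok == g.sig]
35. n2.tag = true  [C.ok > -2]
36. n2.hot = 8  [len(A.lab) + 5]
37. n17.lab = "zpw"  [A₀.lab ++ "w"]
38. n18.idx = "ry"  ["ry"]
39. n18.depth = 21  [len(A.lab) + 18]
40. n19.env = -4  [-4]
41. n19.depth = true  [S.depth > 20]
42. n20.key = 29  [terminal]
43. n21.sig = 14  [terminal]
44. n22.sig = 29  [terminal]
45. n19.ok = 27  [C.env + 31]
46. n19.sig = 19  [d.key - 10]
47. n18.fin = 11  [S.depth + C.ok - 37]
48. n18.off = 15  [S.depth + C.ok - 33]
49. n17.idx = false  [S.fin > 11]
50. n17.tag = true  [S.off > 14]
51. n17.hot = 0  [S.fin + S.off - 26]
52. n23.env = 29  [A₁.hot * 2 + 13]
53. n23.depth = false  [false]
54. n24.mk = "rv"  [terminal]
55. n23.ok = 14  [C.env - 15]
56. n23.sig = -5  [C.env - 34]
57. n1.idx = false  [not A₁.tag]
58. n1.tag = false  [A₂.tag == false]
59. n1.hot = 21  [len(A₀.lab) + 19]
60. n0.fin = 30  [A.hot * 2 - 12]
61. n0.off = -6  [S.depth * 3 - 54]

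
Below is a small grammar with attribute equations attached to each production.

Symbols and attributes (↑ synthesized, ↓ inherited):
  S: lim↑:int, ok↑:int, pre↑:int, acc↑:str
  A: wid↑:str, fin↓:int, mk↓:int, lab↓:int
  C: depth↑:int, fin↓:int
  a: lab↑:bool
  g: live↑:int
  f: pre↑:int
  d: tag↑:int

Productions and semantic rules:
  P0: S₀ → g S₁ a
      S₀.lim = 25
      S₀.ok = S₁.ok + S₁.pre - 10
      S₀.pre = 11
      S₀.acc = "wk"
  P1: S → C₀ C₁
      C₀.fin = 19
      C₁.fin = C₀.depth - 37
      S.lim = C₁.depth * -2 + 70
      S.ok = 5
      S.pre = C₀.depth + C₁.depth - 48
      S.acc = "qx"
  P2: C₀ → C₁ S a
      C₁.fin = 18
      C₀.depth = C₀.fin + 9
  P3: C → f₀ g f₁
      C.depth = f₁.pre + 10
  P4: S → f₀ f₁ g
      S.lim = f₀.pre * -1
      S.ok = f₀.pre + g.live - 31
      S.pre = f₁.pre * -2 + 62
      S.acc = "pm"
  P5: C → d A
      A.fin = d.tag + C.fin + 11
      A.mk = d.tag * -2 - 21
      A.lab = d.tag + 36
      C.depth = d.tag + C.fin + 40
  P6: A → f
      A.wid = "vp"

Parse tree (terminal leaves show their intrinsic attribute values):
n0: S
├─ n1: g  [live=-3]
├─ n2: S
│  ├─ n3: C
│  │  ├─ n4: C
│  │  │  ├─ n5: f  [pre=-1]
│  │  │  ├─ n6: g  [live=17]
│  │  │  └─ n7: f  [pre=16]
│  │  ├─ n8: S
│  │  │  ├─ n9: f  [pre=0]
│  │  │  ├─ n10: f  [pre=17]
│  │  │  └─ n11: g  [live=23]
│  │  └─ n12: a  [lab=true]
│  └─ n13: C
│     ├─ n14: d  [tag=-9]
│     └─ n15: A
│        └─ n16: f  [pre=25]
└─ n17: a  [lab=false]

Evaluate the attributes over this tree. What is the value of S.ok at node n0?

1. n1.live = -3  [terminal]
2. n3.fin = 19  [19]
3. n4.fin = 18  [18]
4. n5.pre = -1  [terminal]
5. n6.live = 17  [terminal]
6. n7.pre = 16  [terminal]
7. n4.depth = 26  [f₁.pre + 10]
8. n9.pre = 0  [terminal]
9. n10.pre = 17  [terminal]
10. n11.live = 23  [terminal]
11. n8.lim = 0  [f₀.pre * -1]
12. n8.ok = -8  [f₀.pre + g.live - 31]
13. n8.pre = 28  [f₁.pre * -2 + 62]
14. n8.acc = "pm"  ["pm"]
15. n12.lab = true  [terminal]
16. n3.depth = 28  [C₀.fin + 9]
17. n13.fin = -9  [C₀.depth - 37]
18. n14.tag = -9  [terminal]
19. n15.fin = -7  [d.tag + C.fin + 11]
20. n15.mk = -3  [d.tag * -2 - 21]
21. n15.lab = 27  [d.tag + 36]
22. n16.pre = 25  [terminal]
23. n15.wid = "vp"  ["vp"]
24. n13.depth = 22  [d.tag + C.fin + 40]
25. n2.lim = 26  [C₁.depth * -2 + 70]
26. n2.ok = 5  [5]
27. n2.pre = 2  [C₀.depth + C₁.depth - 48]
28. n2.acc = "qx"  ["qx"]
29. n17.lab = false  [terminal]
30. n0.lim = 25  [25]
31. n0.ok = -3  [S₁.ok + S₁.pre - 10]
32. n0.pre = 11  [11]
33. n0.acc = "wk"  ["wk"]

-3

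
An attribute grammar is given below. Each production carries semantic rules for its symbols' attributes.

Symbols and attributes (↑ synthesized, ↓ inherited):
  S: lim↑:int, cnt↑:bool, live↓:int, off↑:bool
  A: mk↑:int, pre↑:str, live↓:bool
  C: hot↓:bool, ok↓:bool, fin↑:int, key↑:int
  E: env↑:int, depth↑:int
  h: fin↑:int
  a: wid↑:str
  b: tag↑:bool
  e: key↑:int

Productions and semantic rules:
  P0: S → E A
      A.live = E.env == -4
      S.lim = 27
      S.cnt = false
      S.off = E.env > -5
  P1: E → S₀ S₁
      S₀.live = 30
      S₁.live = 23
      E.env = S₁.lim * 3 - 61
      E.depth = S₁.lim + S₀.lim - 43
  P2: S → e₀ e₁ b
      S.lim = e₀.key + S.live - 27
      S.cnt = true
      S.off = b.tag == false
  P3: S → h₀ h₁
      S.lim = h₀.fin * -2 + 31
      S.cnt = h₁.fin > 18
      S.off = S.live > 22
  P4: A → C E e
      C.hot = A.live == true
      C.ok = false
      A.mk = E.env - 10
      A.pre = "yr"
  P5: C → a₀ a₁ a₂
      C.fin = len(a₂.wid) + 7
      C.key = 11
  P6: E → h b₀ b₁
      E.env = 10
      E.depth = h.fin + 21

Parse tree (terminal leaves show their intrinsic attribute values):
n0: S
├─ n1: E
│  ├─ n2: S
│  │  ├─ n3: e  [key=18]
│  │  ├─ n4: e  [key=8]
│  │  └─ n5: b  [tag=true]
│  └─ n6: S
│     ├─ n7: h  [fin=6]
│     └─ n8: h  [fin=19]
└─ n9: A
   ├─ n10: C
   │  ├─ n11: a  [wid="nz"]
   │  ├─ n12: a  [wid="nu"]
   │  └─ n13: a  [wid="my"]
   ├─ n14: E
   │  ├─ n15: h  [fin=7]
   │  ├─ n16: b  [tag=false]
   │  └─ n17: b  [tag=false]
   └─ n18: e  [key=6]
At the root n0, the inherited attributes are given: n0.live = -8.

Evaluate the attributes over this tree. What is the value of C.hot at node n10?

1. n0.live = -8  [given at root]
2. n2.live = 30  [30]
3. n3.key = 18  [terminal]
4. n4.key = 8  [terminal]
5. n5.tag = true  [terminal]
6. n2.lim = 21  [e₀.key + S.live - 27]
7. n2.cnt = true  [true]
8. n2.off = false  [b.tag == false]
9. n6.live = 23  [23]
10. n7.fin = 6  [terminal]
11. n8.fin = 19  [terminal]
12. n6.lim = 19  [h₀.fin * -2 + 31]
13. n6.cnt = true  [h₁.fin > 18]
14. n6.off = true  [S.live > 22]
15. n1.env = -4  [S₁.lim * 3 - 61]
16. n1.depth = -3  [S₁.lim + S₀.lim - 43]
17. n9.live = true  [E.env == -4]
18. n10.hot = true  [A.live == true]
19. n10.ok = false  [false]
20. n11.wid = "nz"  [terminal]
21. n12.wid = "nu"  [terminal]
22. n13.wid = "my"  [terminal]
23. n10.fin = 9  [len(a₂.wid) + 7]
24. n10.key = 11  [11]
25. n15.fin = 7  [terminal]
26. n16.tag = false  [terminal]
27. n17.tag = false  [terminal]
28. n14.env = 10  [10]
29. n14.depth = 28  [h.fin + 21]
30. n18.key = 6  [terminal]
31. n9.mk = 0  [E.env - 10]
32. n9.pre = "yr"  ["yr"]
33. n0.lim = 27  [27]
34. n0.cnt = false  [false]
35. n0.off = true  [E.env > -5]

true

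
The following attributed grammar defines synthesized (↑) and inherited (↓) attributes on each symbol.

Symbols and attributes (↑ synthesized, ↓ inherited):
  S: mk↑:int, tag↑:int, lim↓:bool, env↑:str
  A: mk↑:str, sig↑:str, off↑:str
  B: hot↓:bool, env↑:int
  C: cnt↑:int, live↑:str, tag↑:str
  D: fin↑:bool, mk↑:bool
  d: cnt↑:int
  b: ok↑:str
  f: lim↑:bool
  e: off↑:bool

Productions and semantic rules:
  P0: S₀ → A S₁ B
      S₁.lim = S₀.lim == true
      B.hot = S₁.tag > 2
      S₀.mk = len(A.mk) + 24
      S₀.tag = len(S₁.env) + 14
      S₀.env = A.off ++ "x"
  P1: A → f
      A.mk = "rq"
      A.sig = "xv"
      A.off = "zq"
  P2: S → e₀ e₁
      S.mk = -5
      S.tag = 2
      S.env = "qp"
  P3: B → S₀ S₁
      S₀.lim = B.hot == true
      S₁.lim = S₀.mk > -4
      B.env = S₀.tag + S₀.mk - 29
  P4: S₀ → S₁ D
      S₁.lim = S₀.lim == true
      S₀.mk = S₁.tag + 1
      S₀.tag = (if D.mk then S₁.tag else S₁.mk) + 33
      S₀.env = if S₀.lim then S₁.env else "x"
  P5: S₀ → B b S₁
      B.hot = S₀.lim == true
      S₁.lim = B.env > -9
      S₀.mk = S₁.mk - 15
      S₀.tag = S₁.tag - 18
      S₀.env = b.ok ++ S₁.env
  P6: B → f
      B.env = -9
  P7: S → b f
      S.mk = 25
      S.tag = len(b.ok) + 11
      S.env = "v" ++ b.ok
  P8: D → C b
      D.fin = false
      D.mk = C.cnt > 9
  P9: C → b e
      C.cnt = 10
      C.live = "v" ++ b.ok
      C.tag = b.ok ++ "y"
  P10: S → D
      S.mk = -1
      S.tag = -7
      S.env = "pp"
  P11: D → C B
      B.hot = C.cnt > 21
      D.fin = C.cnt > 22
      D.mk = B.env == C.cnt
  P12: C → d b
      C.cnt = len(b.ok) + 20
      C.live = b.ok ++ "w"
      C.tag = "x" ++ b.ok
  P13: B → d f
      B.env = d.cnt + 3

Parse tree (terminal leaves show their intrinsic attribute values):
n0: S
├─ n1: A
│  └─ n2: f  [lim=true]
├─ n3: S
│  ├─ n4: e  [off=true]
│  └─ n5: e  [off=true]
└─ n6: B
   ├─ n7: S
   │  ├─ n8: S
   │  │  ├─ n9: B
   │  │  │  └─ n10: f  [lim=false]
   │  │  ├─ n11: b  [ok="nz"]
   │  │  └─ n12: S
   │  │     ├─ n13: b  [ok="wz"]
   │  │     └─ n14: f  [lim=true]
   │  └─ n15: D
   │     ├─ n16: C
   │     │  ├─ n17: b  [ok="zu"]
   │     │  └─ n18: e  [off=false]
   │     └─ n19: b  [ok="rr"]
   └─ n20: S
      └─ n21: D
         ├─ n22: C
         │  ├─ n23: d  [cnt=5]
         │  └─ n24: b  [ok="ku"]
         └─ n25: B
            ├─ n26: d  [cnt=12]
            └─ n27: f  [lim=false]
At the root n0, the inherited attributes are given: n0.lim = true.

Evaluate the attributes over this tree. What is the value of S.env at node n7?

1. n0.lim = true  [given at root]
2. n2.lim = true  [terminal]
3. n1.mk = "rq"  ["rq"]
4. n1.sig = "xv"  ["xv"]
5. n1.off = "zq"  ["zq"]
6. n3.lim = true  [S₀.lim == true]
7. n4.off = true  [terminal]
8. n5.off = true  [terminal]
9. n3.mk = -5  [-5]
10. n3.tag = 2  [2]
11. n3.env = "qp"  ["qp"]
12. n6.hot = false  [S₁.tag > 2]
13. n7.lim = false  [B.hot == true]
14. n8.lim = false  [S₀.lim == true]
15. n9.hot = false  [S₀.lim == true]
16. n10.lim = false  [terminal]
17. n9.env = -9  [-9]
18. n11.ok = "nz"  [terminal]
19. n12.lim = false  [B.env > -9]
20. n13.ok = "wz"  [terminal]
21. n14.lim = true  [terminal]
22. n12.mk = 25  [25]
23. n12.tag = 13  [len(b.ok) + 11]
24. n12.env = "vwz"  ["v" ++ b.ok]
25. n8.mk = 10  [S₁.mk - 15]
26. n8.tag = -5  [S₁.tag - 18]
27. n8.env = "nzvwz"  [b.ok ++ S₁.env]
28. n17.ok = "zu"  [terminal]
29. n18.off = false  [terminal]
30. n16.cnt = 10  [10]
31. n16.live = "vzu"  ["v" ++ b.ok]
32. n16.tag = "zuy"  [b.ok ++ "y"]
33. n19.ok = "rr"  [terminal]
34. n15.fin = false  [false]
35. n15.mk = true  [C.cnt > 9]
36. n7.mk = -4  [S₁.tag + 1]
37. n7.tag = 28  [(if D.mk then S₁.tag else S₁.mk) + 33]
38. n7.env = "x"  [if S₀.lim then S₁.env else "x"]
39. n20.lim = false  [S₀.mk > -4]
40. n23.cnt = 5  [terminal]
41. n24.ok = "ku"  [terminal]
42. n22.cnt = 22  [len(b.ok) + 20]
43. n22.live = "kuw"  [b.ok ++ "w"]
44. n22.tag = "xku"  ["x" ++ b.ok]
45. n25.hot = true  [C.cnt > 21]
46. n26.cnt = 12  [terminal]
47. n27.lim = false  [terminal]
48. n25.env = 15  [d.cnt + 3]
49. n21.fin = false  [C.cnt > 22]
50. n21.mk = false  [B.env == C.cnt]
51. n20.mk = -1  [-1]
52. n20.tag = -7  [-7]
53. n20.env = "pp"  ["pp"]
54. n6.env = -5  [S₀.tag + S₀.mk - 29]
55. n0.mk = 26  [len(A.mk) + 24]
56. n0.tag = 16  [len(S₁.env) + 14]
57. n0.env = "zqx"  [A.off ++ "x"]

"x"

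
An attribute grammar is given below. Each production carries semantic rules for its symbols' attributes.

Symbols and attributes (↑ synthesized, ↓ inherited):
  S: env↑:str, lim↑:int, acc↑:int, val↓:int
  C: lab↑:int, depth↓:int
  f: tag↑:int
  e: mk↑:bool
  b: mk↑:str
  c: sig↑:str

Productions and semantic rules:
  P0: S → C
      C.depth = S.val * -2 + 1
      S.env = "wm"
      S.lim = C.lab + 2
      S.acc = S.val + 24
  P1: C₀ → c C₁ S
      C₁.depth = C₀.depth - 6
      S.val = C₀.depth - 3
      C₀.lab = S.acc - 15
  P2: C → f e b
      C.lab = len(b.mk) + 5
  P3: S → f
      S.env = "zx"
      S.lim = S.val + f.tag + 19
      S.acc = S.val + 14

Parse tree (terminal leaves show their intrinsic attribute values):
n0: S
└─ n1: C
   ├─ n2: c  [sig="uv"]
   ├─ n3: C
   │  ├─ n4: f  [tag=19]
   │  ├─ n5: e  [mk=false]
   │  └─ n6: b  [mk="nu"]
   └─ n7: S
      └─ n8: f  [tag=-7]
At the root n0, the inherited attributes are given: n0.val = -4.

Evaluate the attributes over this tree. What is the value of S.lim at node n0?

1. n0.val = -4  [given at root]
2. n1.depth = 9  [S.val * -2 + 1]
3. n2.sig = "uv"  [terminal]
4. n3.depth = 3  [C₀.depth - 6]
5. n4.tag = 19  [terminal]
6. n5.mk = false  [terminal]
7. n6.mk = "nu"  [terminal]
8. n3.lab = 7  [len(b.mk) + 5]
9. n7.val = 6  [C₀.depth - 3]
10. n8.tag = -7  [terminal]
11. n7.env = "zx"  ["zx"]
12. n7.lim = 18  [S.val + f.tag + 19]
13. n7.acc = 20  [S.val + 14]
14. n1.lab = 5  [S.acc - 15]
15. n0.env = "wm"  ["wm"]
16. n0.lim = 7  [C.lab + 2]
17. n0.acc = 20  [S.val + 24]

7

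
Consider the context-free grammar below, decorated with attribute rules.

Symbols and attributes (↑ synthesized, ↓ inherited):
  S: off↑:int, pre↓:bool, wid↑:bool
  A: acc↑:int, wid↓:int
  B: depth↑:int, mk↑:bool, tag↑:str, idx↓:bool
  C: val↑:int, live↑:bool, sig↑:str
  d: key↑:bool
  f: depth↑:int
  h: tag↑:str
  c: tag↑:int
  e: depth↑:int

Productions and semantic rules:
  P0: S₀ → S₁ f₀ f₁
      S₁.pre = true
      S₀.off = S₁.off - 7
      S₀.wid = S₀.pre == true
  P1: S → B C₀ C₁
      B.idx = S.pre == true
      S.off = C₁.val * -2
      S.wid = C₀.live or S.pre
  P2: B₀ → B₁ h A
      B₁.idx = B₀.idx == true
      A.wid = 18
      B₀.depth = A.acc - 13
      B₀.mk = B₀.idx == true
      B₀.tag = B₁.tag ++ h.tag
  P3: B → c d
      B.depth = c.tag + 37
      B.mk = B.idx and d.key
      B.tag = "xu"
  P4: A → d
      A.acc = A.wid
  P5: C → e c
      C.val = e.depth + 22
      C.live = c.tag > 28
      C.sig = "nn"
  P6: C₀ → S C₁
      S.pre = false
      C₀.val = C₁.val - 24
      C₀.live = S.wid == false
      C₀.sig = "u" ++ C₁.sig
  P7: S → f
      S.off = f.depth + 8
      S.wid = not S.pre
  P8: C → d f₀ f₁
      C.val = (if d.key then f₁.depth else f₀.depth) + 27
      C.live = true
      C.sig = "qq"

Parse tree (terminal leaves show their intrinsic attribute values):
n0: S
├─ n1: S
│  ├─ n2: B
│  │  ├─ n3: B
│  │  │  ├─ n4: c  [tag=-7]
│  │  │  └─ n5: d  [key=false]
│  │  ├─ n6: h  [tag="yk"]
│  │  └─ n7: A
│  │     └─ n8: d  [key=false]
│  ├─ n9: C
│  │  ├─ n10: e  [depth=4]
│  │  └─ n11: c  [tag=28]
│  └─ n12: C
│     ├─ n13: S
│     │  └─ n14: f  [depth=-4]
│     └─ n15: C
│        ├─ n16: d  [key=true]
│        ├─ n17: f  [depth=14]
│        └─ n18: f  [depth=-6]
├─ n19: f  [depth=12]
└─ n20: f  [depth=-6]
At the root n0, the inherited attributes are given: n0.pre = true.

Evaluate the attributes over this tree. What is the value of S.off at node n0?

1. n0.pre = true  [given at root]
2. n1.pre = true  [true]
3. n2.idx = true  [S.pre == true]
4. n3.idx = true  [B₀.idx == true]
5. n4.tag = -7  [terminal]
6. n5.key = false  [terminal]
7. n3.depth = 30  [c.tag + 37]
8. n3.mk = false  [B.idx and d.key]
9. n3.tag = "xu"  ["xu"]
10. n6.tag = "yk"  [terminal]
11. n7.wid = 18  [18]
12. n8.key = false  [terminal]
13. n7.acc = 18  [A.wid]
14. n2.depth = 5  [A.acc - 13]
15. n2.mk = true  [B₀.idx == true]
16. n2.tag = "xuyk"  [B₁.tag ++ h.tag]
17. n10.depth = 4  [terminal]
18. n11.tag = 28  [terminal]
19. n9.val = 26  [e.depth + 22]
20. n9.live = false  [c.tag > 28]
21. n9.sig = "nn"  ["nn"]
22. n13.pre = false  [false]
23. n14.depth = -4  [terminal]
24. n13.off = 4  [f.depth + 8]
25. n13.wid = true  [not S.pre]
26. n16.key = true  [terminal]
27. n17.depth = 14  [terminal]
28. n18.depth = -6  [terminal]
29. n15.val = 21  [(if d.key then f₁.depth else f₀.depth) + 27]
30. n15.live = true  [true]
31. n15.sig = "qq"  ["qq"]
32. n12.val = -3  [C₁.val - 24]
33. n12.live = false  [S.wid == false]
34. n12.sig = "uqq"  ["u" ++ C₁.sig]
35. n1.off = 6  [C₁.val * -2]
36. n1.wid = true  [C₀.live or S.pre]
37. n19.depth = 12  [terminal]
38. n20.depth = -6  [terminal]
39. n0.off = -1  [S₁.off - 7]
40. n0.wid = true  [S₀.pre == true]

-1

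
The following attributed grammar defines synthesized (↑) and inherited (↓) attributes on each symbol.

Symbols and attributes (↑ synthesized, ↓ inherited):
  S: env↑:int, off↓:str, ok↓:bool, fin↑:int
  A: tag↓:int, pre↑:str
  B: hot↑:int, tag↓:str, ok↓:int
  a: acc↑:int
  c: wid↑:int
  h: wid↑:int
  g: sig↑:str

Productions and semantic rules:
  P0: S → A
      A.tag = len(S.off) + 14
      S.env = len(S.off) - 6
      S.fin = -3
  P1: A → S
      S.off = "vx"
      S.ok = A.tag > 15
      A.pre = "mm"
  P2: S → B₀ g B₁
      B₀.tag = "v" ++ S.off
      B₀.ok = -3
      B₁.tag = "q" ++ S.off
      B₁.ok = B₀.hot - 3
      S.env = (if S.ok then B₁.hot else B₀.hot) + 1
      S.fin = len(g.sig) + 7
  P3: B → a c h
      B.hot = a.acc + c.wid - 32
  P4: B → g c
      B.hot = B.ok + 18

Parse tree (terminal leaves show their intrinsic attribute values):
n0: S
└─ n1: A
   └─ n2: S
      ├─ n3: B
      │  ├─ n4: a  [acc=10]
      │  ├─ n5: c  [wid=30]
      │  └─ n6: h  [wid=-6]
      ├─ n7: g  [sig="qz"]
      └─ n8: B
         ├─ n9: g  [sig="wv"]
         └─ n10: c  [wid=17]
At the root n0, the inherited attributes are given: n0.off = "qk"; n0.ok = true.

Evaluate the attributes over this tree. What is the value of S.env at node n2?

24

1. n0.off = "qk"  [given at root]
2. n0.ok = true  [given at root]
3. n1.tag = 16  [len(S.off) + 14]
4. n2.off = "vx"  ["vx"]
5. n2.ok = true  [A.tag > 15]
6. n3.tag = "vvx"  ["v" ++ S.off]
7. n3.ok = -3  [-3]
8. n4.acc = 10  [terminal]
9. n5.wid = 30  [terminal]
10. n6.wid = -6  [terminal]
11. n3.hot = 8  [a.acc + c.wid - 32]
12. n7.sig = "qz"  [terminal]
13. n8.tag = "qvx"  ["q" ++ S.off]
14. n8.ok = 5  [B₀.hot - 3]
15. n9.sig = "wv"  [terminal]
16. n10.wid = 17  [terminal]
17. n8.hot = 23  [B.ok + 18]
18. n2.env = 24  [(if S.ok then B₁.hot else B₀.hot) + 1]
19. n2.fin = 9  [len(g.sig) + 7]
20. n1.pre = "mm"  ["mm"]
21. n0.env = -4  [len(S.off) - 6]
22. n0.fin = -3  [-3]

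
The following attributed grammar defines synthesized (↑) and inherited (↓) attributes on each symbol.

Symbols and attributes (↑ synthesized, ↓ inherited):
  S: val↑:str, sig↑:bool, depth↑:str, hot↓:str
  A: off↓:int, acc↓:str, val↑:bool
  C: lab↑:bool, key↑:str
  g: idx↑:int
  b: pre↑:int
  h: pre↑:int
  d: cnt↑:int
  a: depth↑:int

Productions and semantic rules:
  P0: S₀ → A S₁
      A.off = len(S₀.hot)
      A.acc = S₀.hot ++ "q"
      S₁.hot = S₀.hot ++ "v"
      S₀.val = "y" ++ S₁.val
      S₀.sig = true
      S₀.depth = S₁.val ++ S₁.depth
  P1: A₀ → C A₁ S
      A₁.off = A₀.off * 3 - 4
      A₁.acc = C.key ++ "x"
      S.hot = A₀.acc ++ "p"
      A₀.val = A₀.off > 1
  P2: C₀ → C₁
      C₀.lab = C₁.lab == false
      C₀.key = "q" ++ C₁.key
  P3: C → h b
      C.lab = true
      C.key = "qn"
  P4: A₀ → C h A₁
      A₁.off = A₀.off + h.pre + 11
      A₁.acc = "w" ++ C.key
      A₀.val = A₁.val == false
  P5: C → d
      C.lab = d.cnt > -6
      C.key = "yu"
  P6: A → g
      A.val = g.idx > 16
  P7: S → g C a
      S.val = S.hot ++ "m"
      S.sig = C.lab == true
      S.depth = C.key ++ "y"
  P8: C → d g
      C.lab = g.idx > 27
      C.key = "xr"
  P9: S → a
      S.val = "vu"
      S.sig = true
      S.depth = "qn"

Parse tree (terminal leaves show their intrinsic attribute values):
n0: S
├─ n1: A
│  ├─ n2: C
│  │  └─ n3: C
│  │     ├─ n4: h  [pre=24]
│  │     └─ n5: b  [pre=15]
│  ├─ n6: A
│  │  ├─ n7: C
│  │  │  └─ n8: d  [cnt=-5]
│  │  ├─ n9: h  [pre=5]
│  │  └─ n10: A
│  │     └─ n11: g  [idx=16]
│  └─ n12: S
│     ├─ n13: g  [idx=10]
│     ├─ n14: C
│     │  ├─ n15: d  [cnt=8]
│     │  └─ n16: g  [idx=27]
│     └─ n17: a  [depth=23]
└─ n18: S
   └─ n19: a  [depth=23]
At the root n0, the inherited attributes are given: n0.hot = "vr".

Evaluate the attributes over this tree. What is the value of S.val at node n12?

1. n0.hot = "vr"  [given at root]
2. n1.off = 2  [len(S₀.hot)]
3. n1.acc = "vrq"  [S₀.hot ++ "q"]
4. n4.pre = 24  [terminal]
5. n5.pre = 15  [terminal]
6. n3.lab = true  [true]
7. n3.key = "qn"  ["qn"]
8. n2.lab = false  [C₁.lab == false]
9. n2.key = "qqn"  ["q" ++ C₁.key]
10. n6.off = 2  [A₀.off * 3 - 4]
11. n6.acc = "qqnx"  [C.key ++ "x"]
12. n8.cnt = -5  [terminal]
13. n7.lab = true  [d.cnt > -6]
14. n7.key = "yu"  ["yu"]
15. n9.pre = 5  [terminal]
16. n10.off = 18  [A₀.off + h.pre + 11]
17. n10.acc = "wyu"  ["w" ++ C.key]
18. n11.idx = 16  [terminal]
19. n10.val = false  [g.idx > 16]
20. n6.val = true  [A₁.val == false]
21. n12.hot = "vrqp"  [A₀.acc ++ "p"]
22. n13.idx = 10  [terminal]
23. n15.cnt = 8  [terminal]
24. n16.idx = 27  [terminal]
25. n14.lab = false  [g.idx > 27]
26. n14.key = "xr"  ["xr"]
27. n17.depth = 23  [terminal]
28. n12.val = "vrqpm"  [S.hot ++ "m"]
29. n12.sig = false  [C.lab == true]
30. n12.depth = "xry"  [C.key ++ "y"]
31. n1.val = true  [A₀.off > 1]
32. n18.hot = "vrv"  [S₀.hot ++ "v"]
33. n19.depth = 23  [terminal]
34. n18.val = "vu"  ["vu"]
35. n18.sig = true  [true]
36. n18.depth = "qn"  ["qn"]
37. n0.val = "yvu"  ["y" ++ S₁.val]
38. n0.sig = true  [true]
39. n0.depth = "vuqn"  [S₁.val ++ S₁.depth]

"vrqpm"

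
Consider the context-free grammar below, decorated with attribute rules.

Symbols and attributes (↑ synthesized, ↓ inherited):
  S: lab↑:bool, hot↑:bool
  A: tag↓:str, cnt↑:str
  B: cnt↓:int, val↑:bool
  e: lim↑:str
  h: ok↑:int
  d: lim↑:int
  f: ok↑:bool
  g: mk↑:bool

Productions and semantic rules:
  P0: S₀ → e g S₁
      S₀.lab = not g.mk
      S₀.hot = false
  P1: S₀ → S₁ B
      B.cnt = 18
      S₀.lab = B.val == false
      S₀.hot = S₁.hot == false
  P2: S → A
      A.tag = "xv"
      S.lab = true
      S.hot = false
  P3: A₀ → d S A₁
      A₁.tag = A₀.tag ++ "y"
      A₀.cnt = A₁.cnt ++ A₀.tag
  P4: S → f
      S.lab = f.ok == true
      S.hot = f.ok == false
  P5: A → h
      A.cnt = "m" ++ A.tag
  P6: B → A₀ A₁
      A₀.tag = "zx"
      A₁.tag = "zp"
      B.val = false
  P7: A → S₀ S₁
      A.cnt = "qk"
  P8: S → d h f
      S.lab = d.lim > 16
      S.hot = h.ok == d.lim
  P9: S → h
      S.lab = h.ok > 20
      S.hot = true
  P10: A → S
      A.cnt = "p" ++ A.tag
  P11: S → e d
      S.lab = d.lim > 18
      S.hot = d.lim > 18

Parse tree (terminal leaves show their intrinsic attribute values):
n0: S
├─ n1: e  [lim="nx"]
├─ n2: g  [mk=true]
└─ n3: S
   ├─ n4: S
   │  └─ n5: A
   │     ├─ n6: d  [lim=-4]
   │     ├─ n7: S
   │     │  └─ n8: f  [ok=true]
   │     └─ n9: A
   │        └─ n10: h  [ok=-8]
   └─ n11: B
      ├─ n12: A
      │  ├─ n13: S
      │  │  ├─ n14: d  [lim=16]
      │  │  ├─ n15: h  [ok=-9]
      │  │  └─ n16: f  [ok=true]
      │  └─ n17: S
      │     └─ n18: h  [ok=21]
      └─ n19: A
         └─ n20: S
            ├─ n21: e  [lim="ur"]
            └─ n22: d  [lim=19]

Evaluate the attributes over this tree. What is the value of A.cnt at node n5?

1. n1.lim = "nx"  [terminal]
2. n2.mk = true  [terminal]
3. n5.tag = "xv"  ["xv"]
4. n6.lim = -4  [terminal]
5. n8.ok = true  [terminal]
6. n7.lab = true  [f.ok == true]
7. n7.hot = false  [f.ok == false]
8. n9.tag = "xvy"  [A₀.tag ++ "y"]
9. n10.ok = -8  [terminal]
10. n9.cnt = "mxvy"  ["m" ++ A.tag]
11. n5.cnt = "mxvyxv"  [A₁.cnt ++ A₀.tag]
12. n4.lab = true  [true]
13. n4.hot = false  [false]
14. n11.cnt = 18  [18]
15. n12.tag = "zx"  ["zx"]
16. n14.lim = 16  [terminal]
17. n15.ok = -9  [terminal]
18. n16.ok = true  [terminal]
19. n13.lab = false  [d.lim > 16]
20. n13.hot = false  [h.ok == d.lim]
21. n18.ok = 21  [terminal]
22. n17.lab = true  [h.ok > 20]
23. n17.hot = true  [true]
24. n12.cnt = "qk"  ["qk"]
25. n19.tag = "zp"  ["zp"]
26. n21.lim = "ur"  [terminal]
27. n22.lim = 19  [terminal]
28. n20.lab = true  [d.lim > 18]
29. n20.hot = true  [d.lim > 18]
30. n19.cnt = "pzp"  ["p" ++ A.tag]
31. n11.val = false  [false]
32. n3.lab = true  [B.val == false]
33. n3.hot = true  [S₁.hot == false]
34. n0.lab = false  [not g.mk]
35. n0.hot = false  [false]

"mxvyxv"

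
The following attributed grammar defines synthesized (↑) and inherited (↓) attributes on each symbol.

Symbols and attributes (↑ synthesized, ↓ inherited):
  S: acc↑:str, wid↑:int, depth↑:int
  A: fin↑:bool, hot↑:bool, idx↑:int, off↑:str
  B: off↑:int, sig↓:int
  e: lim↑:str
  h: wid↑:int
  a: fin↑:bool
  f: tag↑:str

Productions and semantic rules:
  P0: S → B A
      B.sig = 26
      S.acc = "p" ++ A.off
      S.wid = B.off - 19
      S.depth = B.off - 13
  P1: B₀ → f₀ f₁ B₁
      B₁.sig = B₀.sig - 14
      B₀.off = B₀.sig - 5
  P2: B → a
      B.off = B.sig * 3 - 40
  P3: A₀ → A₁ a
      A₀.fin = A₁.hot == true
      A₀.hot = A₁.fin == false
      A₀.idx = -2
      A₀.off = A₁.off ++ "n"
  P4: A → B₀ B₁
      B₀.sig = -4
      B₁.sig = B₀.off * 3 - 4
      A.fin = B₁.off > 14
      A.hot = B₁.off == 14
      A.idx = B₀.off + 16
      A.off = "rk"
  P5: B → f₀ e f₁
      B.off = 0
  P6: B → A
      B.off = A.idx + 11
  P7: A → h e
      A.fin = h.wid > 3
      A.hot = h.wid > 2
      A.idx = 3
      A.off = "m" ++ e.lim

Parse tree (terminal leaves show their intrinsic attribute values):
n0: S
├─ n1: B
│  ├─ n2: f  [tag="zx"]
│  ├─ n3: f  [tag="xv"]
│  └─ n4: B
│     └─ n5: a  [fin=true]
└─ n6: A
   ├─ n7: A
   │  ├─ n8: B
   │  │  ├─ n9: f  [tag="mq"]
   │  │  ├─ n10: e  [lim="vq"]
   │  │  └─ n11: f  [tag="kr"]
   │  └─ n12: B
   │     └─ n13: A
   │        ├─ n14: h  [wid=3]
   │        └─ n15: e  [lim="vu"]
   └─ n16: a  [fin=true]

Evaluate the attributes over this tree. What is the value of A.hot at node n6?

1. n1.sig = 26  [26]
2. n2.tag = "zx"  [terminal]
3. n3.tag = "xv"  [terminal]
4. n4.sig = 12  [B₀.sig - 14]
5. n5.fin = true  [terminal]
6. n4.off = -4  [B.sig * 3 - 40]
7. n1.off = 21  [B₀.sig - 5]
8. n8.sig = -4  [-4]
9. n9.tag = "mq"  [terminal]
10. n10.lim = "vq"  [terminal]
11. n11.tag = "kr"  [terminal]
12. n8.off = 0  [0]
13. n12.sig = -4  [B₀.off * 3 - 4]
14. n14.wid = 3  [terminal]
15. n15.lim = "vu"  [terminal]
16. n13.fin = false  [h.wid > 3]
17. n13.hot = true  [h.wid > 2]
18. n13.idx = 3  [3]
19. n13.off = "mvu"  ["m" ++ e.lim]
20. n12.off = 14  [A.idx + 11]
21. n7.fin = false  [B₁.off > 14]
22. n7.hot = true  [B₁.off == 14]
23. n7.idx = 16  [B₀.off + 16]
24. n7.off = "rk"  ["rk"]
25. n16.fin = true  [terminal]
26. n6.fin = true  [A₁.hot == true]
27. n6.hot = true  [A₁.fin == false]
28. n6.idx = -2  [-2]
29. n6.off = "rkn"  [A₁.off ++ "n"]
30. n0.acc = "prkn"  ["p" ++ A.off]
31. n0.wid = 2  [B.off - 19]
32. n0.depth = 8  [B.off - 13]

true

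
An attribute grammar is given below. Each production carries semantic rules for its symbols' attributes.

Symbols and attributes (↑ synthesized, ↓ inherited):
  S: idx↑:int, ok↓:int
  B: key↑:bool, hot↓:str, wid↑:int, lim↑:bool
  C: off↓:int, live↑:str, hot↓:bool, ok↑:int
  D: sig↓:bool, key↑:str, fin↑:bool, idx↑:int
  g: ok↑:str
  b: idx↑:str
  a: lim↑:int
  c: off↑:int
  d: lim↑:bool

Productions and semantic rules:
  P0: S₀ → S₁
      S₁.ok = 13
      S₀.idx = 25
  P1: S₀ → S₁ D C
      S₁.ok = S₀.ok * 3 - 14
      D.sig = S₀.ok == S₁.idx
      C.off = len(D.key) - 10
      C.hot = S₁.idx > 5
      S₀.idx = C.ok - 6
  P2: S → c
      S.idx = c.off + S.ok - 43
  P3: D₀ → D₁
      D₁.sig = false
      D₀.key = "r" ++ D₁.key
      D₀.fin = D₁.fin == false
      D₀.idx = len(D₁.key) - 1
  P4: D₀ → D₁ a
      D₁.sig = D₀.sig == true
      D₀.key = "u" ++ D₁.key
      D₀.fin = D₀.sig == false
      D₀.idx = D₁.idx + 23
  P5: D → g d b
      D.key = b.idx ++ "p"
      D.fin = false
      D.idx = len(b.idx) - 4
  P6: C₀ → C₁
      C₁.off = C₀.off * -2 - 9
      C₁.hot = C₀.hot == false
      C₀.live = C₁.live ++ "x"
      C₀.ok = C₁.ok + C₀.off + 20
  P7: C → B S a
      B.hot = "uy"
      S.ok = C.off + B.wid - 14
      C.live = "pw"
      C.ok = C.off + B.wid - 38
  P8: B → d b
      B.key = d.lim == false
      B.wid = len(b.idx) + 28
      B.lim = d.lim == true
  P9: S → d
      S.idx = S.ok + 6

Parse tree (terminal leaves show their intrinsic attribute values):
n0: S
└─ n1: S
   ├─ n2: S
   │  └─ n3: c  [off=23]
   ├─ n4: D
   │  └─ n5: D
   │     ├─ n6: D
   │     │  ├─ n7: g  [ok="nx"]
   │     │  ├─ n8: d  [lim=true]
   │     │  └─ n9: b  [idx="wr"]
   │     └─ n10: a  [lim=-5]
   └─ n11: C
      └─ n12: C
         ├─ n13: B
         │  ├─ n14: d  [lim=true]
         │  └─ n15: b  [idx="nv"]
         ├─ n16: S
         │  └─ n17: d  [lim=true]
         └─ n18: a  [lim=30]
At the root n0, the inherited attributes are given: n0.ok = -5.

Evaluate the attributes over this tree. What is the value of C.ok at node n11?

8

1. n0.ok = -5  [given at root]
2. n1.ok = 13  [13]
3. n2.ok = 25  [S₀.ok * 3 - 14]
4. n3.off = 23  [terminal]
5. n2.idx = 5  [c.off + S.ok - 43]
6. n4.sig = false  [S₀.ok == S₁.idx]
7. n5.sig = false  [false]
8. n6.sig = false  [D₀.sig == true]
9. n7.ok = "nx"  [terminal]
10. n8.lim = true  [terminal]
11. n9.idx = "wr"  [terminal]
12. n6.key = "wrp"  [b.idx ++ "p"]
13. n6.fin = false  [false]
14. n6.idx = -2  [len(b.idx) - 4]
15. n10.lim = -5  [terminal]
16. n5.key = "uwrp"  ["u" ++ D₁.key]
17. n5.fin = true  [D₀.sig == false]
18. n5.idx = 21  [D₁.idx + 23]
19. n4.key = "ruwrp"  ["r" ++ D₁.key]
20. n4.fin = false  [D₁.fin == false]
21. n4.idx = 3  [len(D₁.key) - 1]
22. n11.off = -5  [len(D.key) - 10]
23. n11.hot = false  [S₁.idx > 5]
24. n12.off = 1  [C₀.off * -2 - 9]
25. n12.hot = true  [C₀.hot == false]
26. n13.hot = "uy"  ["uy"]
27. n14.lim = true  [terminal]
28. n15.idx = "nv"  [terminal]
29. n13.key = false  [d.lim == false]
30. n13.wid = 30  [len(b.idx) + 28]
31. n13.lim = true  [d.lim == true]
32. n16.ok = 17  [C.off + B.wid - 14]
33. n17.lim = true  [terminal]
34. n16.idx = 23  [S.ok + 6]
35. n18.lim = 30  [terminal]
36. n12.live = "pw"  ["pw"]
37. n12.ok = -7  [C.off + B.wid - 38]
38. n11.live = "pwx"  [C₁.live ++ "x"]
39. n11.ok = 8  [C₁.ok + C₀.off + 20]
40. n1.idx = 2  [C.ok - 6]
41. n0.idx = 25  [25]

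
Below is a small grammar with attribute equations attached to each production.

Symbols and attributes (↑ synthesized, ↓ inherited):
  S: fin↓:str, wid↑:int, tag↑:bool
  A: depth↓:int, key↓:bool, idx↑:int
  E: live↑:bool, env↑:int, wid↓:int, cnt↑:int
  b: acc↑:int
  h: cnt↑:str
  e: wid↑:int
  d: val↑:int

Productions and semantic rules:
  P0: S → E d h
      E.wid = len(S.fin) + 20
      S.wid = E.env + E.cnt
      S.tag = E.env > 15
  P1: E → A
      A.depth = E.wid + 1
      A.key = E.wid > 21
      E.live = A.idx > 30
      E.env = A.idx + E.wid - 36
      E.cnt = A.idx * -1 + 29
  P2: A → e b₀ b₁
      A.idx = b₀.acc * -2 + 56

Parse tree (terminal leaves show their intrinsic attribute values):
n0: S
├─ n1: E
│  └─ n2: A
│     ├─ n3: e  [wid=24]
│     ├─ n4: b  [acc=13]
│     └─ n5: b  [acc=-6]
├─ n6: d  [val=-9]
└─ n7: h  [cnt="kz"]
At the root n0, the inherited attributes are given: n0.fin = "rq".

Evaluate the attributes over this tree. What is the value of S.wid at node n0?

15

1. n0.fin = "rq"  [given at root]
2. n1.wid = 22  [len(S.fin) + 20]
3. n2.depth = 23  [E.wid + 1]
4. n2.key = true  [E.wid > 21]
5. n3.wid = 24  [terminal]
6. n4.acc = 13  [terminal]
7. n5.acc = -6  [terminal]
8. n2.idx = 30  [b₀.acc * -2 + 56]
9. n1.live = false  [A.idx > 30]
10. n1.env = 16  [A.idx + E.wid - 36]
11. n1.cnt = -1  [A.idx * -1 + 29]
12. n6.val = -9  [terminal]
13. n7.cnt = "kz"  [terminal]
14. n0.wid = 15  [E.env + E.cnt]
15. n0.tag = true  [E.env > 15]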